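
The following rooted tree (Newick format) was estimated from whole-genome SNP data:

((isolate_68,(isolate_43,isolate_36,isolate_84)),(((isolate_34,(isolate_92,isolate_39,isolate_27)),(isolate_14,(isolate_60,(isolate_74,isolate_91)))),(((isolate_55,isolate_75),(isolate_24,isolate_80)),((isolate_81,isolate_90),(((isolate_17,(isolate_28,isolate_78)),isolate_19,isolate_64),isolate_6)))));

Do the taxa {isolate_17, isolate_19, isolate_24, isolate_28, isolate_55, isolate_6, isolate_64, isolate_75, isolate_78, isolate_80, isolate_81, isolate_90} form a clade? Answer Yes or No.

Yes

The most recent common ancestor of these taxa subtends (((isolate_55,isolate_75),(isolate_24,isolate_80)),((isolate_81,isolate_90),(((isolate_17,(isolate_28,isolate_78)),isolate_19,isolate_64),isolate_6))).
That clade has exactly 12 tips — every listed taxon and nothing else — so the group is monophyletic.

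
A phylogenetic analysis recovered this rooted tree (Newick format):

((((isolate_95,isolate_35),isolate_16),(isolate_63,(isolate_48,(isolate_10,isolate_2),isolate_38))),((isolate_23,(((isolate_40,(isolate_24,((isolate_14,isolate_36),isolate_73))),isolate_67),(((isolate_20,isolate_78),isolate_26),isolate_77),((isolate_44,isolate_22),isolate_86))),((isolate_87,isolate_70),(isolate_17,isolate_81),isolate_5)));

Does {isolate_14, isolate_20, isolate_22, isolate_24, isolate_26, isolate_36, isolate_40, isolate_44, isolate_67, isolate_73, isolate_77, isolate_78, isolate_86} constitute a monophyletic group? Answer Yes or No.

Yes

The most recent common ancestor of these taxa subtends (((isolate_40,(isolate_24,((isolate_14,isolate_36),isolate_73))),isolate_67),(((isolate_20,isolate_78),isolate_26),isolate_77),((isolate_44,isolate_22),isolate_86)).
That clade has exactly 13 tips — every listed taxon and nothing else — so the group is monophyletic.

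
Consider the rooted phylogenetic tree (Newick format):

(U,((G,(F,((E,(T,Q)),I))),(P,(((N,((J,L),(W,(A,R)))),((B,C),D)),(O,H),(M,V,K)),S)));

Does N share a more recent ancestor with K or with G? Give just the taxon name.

The MRCA of N and K subtends (((N,((J,L),(W,(A,R)))),((B,C),D)),(O,H),(M,V,K)) (14 taxa).
The MRCA of N and G subtends ((G,(F,((E,(T,Q)),I))),(P,(((N,((J,L),(W,(A,R)))),((B,C),D)),(O,H),(M,V,K)),S)) (22 taxa).
The first is nested inside the second, so N shares a more recent common ancestor with K.

K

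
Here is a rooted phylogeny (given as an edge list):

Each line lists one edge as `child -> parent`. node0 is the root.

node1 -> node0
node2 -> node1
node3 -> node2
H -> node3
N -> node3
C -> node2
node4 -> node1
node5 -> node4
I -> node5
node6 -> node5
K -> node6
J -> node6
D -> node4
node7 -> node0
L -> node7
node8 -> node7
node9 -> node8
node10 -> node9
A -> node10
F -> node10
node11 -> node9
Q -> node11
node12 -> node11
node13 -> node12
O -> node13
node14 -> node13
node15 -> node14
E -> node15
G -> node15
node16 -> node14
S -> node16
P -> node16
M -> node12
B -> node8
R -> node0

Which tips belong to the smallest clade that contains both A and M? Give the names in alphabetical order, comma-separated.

Tracing A: it sits inside (A,F).
Tracing M: it sits inside ((O,((E,G),(S,P))),M).
The smallest clade enclosing both is ((A,F),(Q,((O,((E,G),(S,P))),M))); the answer is its 9 terminal taxa in alphabetical order.

A, E, F, G, M, O, P, Q, S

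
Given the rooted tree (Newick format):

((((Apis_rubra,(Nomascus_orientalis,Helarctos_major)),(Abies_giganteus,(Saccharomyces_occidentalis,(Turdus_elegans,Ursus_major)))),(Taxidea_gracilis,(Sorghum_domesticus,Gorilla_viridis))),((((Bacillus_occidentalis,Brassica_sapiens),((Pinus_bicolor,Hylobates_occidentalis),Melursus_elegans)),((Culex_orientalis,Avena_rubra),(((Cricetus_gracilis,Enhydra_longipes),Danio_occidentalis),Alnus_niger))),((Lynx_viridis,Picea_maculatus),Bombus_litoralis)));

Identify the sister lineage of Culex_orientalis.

Culex_orientalis attaches to the tree at the node subtending (Culex_orientalis,Avena_rubra).
The other lineage descending from that same node — the sister group — is the single tip Avena_rubra.

Avena_rubra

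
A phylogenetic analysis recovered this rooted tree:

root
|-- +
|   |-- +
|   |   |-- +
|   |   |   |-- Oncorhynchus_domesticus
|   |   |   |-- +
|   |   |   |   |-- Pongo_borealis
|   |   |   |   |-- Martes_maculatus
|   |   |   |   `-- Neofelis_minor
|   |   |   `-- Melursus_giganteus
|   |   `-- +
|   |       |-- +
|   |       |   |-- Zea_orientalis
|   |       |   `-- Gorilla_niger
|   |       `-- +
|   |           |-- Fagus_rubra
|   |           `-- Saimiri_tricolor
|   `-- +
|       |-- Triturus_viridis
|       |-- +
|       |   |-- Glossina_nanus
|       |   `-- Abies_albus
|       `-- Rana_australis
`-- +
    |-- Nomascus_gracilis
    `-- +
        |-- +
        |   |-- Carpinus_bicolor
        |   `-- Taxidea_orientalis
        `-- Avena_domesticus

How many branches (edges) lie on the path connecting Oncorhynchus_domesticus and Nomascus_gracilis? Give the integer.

The MRCA of Oncorhynchus_domesticus and Nomascus_gracilis is the root of the tree.
From Oncorhynchus_domesticus up to that node: 4 branches. From Nomascus_gracilis up to the same node: 2 branches. Total: 4 + 2 = 6.

6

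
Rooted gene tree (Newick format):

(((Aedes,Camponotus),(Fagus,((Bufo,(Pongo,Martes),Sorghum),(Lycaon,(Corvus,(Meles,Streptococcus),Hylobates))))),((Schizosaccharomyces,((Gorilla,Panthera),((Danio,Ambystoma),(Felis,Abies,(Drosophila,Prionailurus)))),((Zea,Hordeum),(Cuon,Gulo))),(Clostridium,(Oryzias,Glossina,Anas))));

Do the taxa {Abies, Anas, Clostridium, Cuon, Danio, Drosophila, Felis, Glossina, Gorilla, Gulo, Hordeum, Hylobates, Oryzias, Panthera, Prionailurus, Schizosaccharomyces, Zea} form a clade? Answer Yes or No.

The MRCA of the listed taxa is the root, so the smallest clade containing them is the whole tree.
That clade also contains Aedes, Ambystoma, Bufo, Camponotus, Corvus, Fagus, Lycaon, Martes, Meles, Pongo, Sorghum, Streptococcus, which are not in the proposed group, so the group is not monophyletic.

No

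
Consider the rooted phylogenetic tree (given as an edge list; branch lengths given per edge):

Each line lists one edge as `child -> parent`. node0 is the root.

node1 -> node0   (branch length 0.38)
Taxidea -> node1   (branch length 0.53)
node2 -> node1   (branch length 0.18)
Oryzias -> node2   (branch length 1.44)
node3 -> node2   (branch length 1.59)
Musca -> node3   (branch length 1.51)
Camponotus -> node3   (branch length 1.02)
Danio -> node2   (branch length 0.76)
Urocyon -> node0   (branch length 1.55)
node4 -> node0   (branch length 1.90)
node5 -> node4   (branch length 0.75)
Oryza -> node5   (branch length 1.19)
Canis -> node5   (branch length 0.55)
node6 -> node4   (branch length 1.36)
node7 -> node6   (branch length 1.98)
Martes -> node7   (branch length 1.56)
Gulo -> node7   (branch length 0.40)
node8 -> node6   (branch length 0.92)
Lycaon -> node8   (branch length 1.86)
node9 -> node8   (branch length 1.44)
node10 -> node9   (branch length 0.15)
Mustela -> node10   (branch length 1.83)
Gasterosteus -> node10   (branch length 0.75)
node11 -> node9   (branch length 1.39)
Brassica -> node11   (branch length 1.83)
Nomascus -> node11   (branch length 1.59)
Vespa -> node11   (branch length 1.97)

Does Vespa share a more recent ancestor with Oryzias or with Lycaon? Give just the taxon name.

The MRCA of Vespa and Lycaon subtends (Lycaon,((Mustela,Gasterosteus),(Brassica,Nomascus,Vespa))) (6 taxa).
The MRCA of Vespa and Oryzias is the root, subtending the entire tree (16 taxa).
The first is nested inside the second, so Vespa shares a more recent common ancestor with Lycaon.

Lycaon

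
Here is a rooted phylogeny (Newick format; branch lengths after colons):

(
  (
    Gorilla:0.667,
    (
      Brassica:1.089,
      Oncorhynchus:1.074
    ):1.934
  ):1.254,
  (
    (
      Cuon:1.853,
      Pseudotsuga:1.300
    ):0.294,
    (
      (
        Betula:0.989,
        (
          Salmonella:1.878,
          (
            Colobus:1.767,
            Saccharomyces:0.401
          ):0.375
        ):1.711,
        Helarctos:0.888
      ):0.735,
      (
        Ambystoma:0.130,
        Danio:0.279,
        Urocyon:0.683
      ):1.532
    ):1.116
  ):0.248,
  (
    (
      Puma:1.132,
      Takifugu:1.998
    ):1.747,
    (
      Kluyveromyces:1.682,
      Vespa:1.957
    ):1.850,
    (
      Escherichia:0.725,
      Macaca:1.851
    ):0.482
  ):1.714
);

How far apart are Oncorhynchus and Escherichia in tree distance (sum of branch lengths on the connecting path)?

The path runs Oncorhynchus → … → MRCA → … → Escherichia; the MRCA is the root of the tree.
Branch lengths along that path: 1.074 + 1.934 + 1.254 + 1.714 + 0.482 + 0.725 = 7.183.

7.183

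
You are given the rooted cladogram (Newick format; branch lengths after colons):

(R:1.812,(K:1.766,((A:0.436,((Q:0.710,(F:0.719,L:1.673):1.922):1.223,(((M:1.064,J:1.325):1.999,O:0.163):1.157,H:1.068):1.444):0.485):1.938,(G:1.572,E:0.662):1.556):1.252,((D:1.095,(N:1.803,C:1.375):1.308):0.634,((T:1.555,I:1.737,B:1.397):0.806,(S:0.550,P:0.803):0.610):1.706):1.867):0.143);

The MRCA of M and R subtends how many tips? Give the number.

20

The MRCA of M and R is the root, so the clade is the entire tree.
That clade contains 20 terminal taxa: A, B, C, D, E, F, G, H, I, J, K, L, M, N, O, P, Q, R, S, T.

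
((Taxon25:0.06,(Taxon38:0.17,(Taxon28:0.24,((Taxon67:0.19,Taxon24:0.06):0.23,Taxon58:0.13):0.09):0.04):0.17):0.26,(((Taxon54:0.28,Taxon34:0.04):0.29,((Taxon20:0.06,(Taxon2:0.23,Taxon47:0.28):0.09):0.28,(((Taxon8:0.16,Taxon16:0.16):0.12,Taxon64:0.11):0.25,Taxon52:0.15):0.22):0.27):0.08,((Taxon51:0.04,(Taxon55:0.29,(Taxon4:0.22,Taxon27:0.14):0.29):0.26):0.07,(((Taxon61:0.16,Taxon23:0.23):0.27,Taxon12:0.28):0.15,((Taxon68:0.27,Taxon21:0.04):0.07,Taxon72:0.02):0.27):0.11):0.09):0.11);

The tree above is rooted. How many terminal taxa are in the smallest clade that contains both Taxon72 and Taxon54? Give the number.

The MRCA of Taxon72 and Taxon54 is the node subtending (((Taxon54,Taxon34),((Taxon20,(Taxon2,Taxon47)),(((Taxon8,Taxon16),Taxon64),Taxon52))),((Taxon51,(Taxon55,(Taxon4,Taxon27))),(((Taxon61,Taxon23),Taxon12),((Taxon68,Taxon21),Taxon72)))).
That clade contains 19 terminal taxa: Taxon12, Taxon16, Taxon2, Taxon20, Taxon21, Taxon23, Taxon27, Taxon34, Taxon4, Taxon47, Taxon51, Taxon52, Taxon54, Taxon55, Taxon61, Taxon64, Taxon68, Taxon72, Taxon8.

19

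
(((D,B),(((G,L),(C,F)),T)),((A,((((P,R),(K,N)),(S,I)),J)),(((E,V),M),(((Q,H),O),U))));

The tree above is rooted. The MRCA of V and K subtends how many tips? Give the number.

The MRCA of V and K is the node subtending ((A,((((P,R),(K,N)),(S,I)),J)),(((E,V),M),(((Q,H),O),U))).
That clade contains 15 terminal taxa: A, E, H, I, J, K, M, N, O, P, Q, R, S, U, V.

15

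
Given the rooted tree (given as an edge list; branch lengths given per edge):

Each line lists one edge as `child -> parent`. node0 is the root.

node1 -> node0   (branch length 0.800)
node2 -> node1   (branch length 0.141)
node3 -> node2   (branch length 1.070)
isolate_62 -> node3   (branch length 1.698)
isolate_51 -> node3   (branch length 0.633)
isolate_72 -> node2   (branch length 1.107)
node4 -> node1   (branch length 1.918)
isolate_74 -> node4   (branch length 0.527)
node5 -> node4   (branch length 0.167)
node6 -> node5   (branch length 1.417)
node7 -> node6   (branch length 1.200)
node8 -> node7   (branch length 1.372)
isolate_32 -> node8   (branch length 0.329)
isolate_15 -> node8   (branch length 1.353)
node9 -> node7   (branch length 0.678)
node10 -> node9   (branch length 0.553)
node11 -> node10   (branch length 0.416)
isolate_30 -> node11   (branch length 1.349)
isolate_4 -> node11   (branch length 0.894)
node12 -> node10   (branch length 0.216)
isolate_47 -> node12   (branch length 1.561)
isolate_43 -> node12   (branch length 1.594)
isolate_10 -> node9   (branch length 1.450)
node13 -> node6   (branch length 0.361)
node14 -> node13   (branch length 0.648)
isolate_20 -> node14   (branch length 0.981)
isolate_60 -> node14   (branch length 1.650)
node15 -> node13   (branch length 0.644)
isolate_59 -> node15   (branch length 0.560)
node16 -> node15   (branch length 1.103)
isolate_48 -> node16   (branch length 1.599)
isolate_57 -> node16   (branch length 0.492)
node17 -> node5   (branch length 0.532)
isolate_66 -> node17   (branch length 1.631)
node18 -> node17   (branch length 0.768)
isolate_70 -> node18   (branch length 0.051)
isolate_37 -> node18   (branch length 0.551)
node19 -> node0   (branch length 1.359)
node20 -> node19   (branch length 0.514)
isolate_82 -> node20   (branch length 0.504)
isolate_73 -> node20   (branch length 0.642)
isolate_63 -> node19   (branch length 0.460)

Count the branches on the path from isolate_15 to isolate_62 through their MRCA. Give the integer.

The MRCA of isolate_15 and isolate_62 is the node subtending (((isolate_62,isolate_51),isolate_72),(isolate_74,((((isolate_32,isolate_15),(((isolate_30,isolate_4),(isolate_47,isolate_43)),isolate_10)),((isolate_20,isolate_60),(isolate_59,(isolate_48,isolate_57)))),(isolate_66,(isolate_70,isolate_37))))).
From isolate_15 up to that node: 6 branches. From isolate_62 up to the same node: 3 branches. Total: 6 + 3 = 9.

9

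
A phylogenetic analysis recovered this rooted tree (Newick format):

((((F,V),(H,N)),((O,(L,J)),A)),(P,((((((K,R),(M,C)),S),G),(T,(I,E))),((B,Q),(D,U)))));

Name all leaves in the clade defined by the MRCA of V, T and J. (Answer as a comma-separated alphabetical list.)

Tracing V: it sits inside (F,V).
Tracing T: it sits inside (T,(I,E)).
Tracing J: it sits inside (L,J).
The smallest clade enclosing all 3 is the whole tree (their MRCA is the root), so the answer is all 22 tips in alphabetical order.

A, B, C, D, E, F, G, H, I, J, K, L, M, N, O, P, Q, R, S, T, U, V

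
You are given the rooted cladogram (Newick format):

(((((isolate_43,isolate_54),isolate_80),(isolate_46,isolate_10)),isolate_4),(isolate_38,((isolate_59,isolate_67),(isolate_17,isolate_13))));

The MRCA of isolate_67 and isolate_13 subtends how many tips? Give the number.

4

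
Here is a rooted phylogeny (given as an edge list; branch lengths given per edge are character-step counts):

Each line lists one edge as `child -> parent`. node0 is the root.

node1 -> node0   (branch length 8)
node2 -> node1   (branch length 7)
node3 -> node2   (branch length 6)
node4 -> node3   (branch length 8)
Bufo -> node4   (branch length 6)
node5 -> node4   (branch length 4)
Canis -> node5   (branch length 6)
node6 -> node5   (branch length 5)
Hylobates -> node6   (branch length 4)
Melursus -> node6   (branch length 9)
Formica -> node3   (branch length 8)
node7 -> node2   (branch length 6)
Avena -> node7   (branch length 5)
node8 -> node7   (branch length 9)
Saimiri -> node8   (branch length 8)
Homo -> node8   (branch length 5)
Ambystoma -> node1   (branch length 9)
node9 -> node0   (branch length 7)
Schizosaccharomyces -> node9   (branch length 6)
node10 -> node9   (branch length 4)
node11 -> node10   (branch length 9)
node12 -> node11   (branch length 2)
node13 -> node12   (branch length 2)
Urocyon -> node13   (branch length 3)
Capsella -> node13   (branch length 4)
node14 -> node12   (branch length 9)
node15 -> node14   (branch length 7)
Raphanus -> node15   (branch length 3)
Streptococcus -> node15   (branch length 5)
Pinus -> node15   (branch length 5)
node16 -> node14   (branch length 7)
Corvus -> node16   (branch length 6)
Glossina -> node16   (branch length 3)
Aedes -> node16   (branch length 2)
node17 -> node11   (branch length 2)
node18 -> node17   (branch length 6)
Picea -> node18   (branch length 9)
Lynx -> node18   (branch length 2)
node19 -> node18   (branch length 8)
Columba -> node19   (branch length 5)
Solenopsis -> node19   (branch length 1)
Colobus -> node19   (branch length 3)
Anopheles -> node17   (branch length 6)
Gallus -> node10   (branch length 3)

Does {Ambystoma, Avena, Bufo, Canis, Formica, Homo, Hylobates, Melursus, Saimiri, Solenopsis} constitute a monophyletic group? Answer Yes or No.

No

The MRCA of the listed taxa is the root, so the smallest clade containing them is the whole tree.
That clade also contains Aedes, Anopheles, Capsella, Colobus, Columba, Corvus, Gallus, Glossina, Lynx, Picea, Pinus, Raphanus, Schizosaccharomyces, Streptococcus, Urocyon, which are not in the proposed group, so the group is not monophyletic.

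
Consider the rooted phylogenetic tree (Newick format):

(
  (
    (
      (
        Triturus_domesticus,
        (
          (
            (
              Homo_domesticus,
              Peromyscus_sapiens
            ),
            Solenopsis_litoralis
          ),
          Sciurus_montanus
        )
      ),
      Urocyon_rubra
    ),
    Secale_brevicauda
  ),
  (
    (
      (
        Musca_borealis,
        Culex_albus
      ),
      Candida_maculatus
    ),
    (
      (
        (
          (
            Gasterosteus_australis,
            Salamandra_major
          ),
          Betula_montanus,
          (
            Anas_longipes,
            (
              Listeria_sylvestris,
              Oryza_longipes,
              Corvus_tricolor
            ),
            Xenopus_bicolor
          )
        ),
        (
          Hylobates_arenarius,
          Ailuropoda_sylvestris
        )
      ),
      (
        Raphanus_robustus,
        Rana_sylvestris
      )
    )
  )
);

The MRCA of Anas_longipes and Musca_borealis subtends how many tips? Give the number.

The MRCA of Anas_longipes and Musca_borealis is the node subtending (((Musca_borealis,Culex_albus),Candida_maculatus),((((Gasterosteus_australis,Salamandra_major),Betula_montanus,(Anas_longipes,(Listeria_sylvestris,Oryza_longipes,Corvus_tricolor),Xenopus_bicolor)),(Hylobates_arenarius,Ailuropoda_sylvestris)),(Raphanus_robustus,Rana_sylvestris))).
That clade contains 15 terminal taxa: Ailuropoda_sylvestris, Anas_longipes, Betula_montanus, Candida_maculatus, Corvus_tricolor, Culex_albus, Gasterosteus_australis, Hylobates_arenarius, Listeria_sylvestris, Musca_borealis, Oryza_longipes, Rana_sylvestris, Raphanus_robustus, Salamandra_major, Xenopus_bicolor.

15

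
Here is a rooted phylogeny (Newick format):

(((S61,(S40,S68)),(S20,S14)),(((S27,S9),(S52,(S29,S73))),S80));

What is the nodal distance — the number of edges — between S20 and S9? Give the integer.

7

The MRCA of S20 and S9 is the root of the tree.
From S20 up to that node: 3 branches. From S9 up to the same node: 4 branches. Total: 3 + 4 = 7.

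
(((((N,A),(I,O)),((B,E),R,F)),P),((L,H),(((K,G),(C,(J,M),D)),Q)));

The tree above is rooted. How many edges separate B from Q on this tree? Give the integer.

8

The MRCA of B and Q is the root of the tree.
From B up to that node: 5 branches. From Q up to the same node: 3 branches. Total: 5 + 3 = 8.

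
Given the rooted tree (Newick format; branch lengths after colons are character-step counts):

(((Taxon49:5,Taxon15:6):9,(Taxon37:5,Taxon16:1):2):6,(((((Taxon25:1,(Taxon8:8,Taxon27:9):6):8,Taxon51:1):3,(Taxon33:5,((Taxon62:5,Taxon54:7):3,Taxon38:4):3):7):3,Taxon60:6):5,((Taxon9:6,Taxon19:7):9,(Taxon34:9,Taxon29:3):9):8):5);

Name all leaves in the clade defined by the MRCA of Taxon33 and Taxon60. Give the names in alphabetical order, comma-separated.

Tracing Taxon33: it sits inside (Taxon33,((Taxon62,Taxon54),Taxon38)).
Tracing Taxon60: it sits inside ((((Taxon25,(Taxon8,Taxon27)),Taxon51),(Taxon33,((Taxon62,Taxon54),Taxon38))),Taxon60).
The smallest clade enclosing both is ((((Taxon25,(Taxon8,Taxon27)),Taxon51),(Taxon33,((Taxon62,Taxon54),Taxon38))),Taxon60); the answer is its 9 terminal taxa in alphabetical order.

Taxon25, Taxon27, Taxon33, Taxon38, Taxon51, Taxon54, Taxon60, Taxon62, Taxon8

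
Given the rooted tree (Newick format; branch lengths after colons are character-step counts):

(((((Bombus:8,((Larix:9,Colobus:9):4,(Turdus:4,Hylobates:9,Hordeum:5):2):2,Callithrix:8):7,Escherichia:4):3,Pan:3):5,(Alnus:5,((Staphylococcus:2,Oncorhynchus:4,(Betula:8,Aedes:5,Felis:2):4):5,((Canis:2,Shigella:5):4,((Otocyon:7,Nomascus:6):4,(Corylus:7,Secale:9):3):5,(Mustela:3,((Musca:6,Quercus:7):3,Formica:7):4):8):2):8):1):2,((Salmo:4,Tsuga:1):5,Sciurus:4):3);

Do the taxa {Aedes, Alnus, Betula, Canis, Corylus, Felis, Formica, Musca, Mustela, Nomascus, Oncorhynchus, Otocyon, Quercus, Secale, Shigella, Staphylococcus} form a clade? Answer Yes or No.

The most recent common ancestor of these taxa subtends (Alnus,((Staphylococcus,Oncorhynchus,(Betula,Aedes,Felis)),((Canis,Shigella),((Otocyon,Nomascus),(Corylus,Secale)),(Mustela,((Musca,Quercus),Formica))))).
That clade has exactly 16 tips — every listed taxon and nothing else — so the group is monophyletic.

Yes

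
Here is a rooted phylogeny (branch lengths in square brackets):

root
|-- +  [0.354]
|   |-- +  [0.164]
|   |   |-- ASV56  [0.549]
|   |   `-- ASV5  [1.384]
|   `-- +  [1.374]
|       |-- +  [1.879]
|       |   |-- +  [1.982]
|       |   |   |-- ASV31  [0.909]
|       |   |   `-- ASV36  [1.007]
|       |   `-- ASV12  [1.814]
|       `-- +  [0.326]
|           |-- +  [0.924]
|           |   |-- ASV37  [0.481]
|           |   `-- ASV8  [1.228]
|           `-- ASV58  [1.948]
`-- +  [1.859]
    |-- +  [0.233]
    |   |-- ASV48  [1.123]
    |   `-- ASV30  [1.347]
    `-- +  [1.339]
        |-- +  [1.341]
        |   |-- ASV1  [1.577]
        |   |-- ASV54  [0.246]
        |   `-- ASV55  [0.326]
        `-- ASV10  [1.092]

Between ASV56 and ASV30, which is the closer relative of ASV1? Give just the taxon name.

The MRCA of ASV1 and ASV30 subtends ((ASV48,ASV30),((ASV1,ASV54,ASV55),ASV10)) (6 taxa).
The MRCA of ASV1 and ASV56 is the root, subtending the entire tree (14 taxa).
The first is nested inside the second, so ASV1 shares a more recent common ancestor with ASV30.

ASV30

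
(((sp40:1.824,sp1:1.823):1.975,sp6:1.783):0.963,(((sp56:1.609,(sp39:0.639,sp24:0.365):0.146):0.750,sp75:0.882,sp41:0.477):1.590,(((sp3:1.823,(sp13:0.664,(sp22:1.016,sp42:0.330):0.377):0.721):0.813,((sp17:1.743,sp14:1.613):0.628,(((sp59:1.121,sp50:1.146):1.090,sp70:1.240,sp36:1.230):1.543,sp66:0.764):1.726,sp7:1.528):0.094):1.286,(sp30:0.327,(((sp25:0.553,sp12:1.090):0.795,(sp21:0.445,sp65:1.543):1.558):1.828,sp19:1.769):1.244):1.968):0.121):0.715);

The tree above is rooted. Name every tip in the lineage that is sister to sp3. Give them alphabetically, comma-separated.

sp13, sp22, sp42

sp3 attaches to the tree at the node subtending (sp3,(sp13,(sp22,sp42))).
The other lineage descending from that same node — the sister group — is (sp13,(sp22,sp42)); its 3 tips in alphabetical order are the answer.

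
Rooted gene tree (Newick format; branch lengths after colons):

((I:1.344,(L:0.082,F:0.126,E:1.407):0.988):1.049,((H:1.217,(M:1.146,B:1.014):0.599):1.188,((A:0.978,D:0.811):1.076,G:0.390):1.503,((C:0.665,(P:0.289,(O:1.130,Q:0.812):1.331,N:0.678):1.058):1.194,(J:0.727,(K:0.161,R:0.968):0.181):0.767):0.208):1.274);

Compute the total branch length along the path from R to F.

5.561

The path runs R → … → MRCA → … → F; the MRCA is the root of the tree.
Branch lengths along that path: 0.968 + 0.181 + 0.767 + 0.208 + 1.274 + 1.049 + 0.988 + 0.126 = 5.561.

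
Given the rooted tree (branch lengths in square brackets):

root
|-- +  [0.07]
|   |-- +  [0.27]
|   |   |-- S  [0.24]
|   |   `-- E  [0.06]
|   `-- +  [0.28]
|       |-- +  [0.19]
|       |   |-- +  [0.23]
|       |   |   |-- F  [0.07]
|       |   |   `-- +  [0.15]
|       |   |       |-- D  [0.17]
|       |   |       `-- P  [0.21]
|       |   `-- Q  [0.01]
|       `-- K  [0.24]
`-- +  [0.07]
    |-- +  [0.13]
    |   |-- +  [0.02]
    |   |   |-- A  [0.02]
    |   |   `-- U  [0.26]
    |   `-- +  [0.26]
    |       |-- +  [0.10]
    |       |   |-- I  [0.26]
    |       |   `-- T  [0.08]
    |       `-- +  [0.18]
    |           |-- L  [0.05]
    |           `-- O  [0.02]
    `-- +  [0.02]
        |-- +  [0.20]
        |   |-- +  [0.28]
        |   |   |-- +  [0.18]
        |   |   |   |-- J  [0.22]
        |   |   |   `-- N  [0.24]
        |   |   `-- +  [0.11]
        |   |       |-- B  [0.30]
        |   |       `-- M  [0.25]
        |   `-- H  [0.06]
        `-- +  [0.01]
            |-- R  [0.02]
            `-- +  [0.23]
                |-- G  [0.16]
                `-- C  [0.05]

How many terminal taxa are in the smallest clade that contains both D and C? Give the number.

The MRCA of D and C is the root, so the clade is the entire tree.
That clade contains 21 terminal taxa: A, B, C, D, E, F, G, H, I, J, K, L, M, N, O, P, Q, R, S, T, U.

21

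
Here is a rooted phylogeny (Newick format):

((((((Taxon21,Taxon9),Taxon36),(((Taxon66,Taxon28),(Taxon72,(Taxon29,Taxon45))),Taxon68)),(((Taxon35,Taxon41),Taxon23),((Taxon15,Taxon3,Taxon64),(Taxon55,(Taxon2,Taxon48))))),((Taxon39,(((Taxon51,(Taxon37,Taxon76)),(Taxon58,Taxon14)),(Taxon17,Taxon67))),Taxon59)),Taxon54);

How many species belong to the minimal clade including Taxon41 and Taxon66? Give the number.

The MRCA of Taxon41 and Taxon66 is the node subtending ((((Taxon21,Taxon9),Taxon36),(((Taxon66,Taxon28),(Taxon72,(Taxon29,Taxon45))),Taxon68)),(((Taxon35,Taxon41),Taxon23),((Taxon15,Taxon3,Taxon64),(Taxon55,(Taxon2,Taxon48))))).
That clade contains 18 terminal taxa: Taxon15, Taxon2, Taxon21, Taxon23, Taxon28, Taxon29, Taxon3, Taxon35, Taxon36, Taxon41, Taxon45, Taxon48, Taxon55, Taxon64, Taxon66, Taxon68, Taxon72, Taxon9.

18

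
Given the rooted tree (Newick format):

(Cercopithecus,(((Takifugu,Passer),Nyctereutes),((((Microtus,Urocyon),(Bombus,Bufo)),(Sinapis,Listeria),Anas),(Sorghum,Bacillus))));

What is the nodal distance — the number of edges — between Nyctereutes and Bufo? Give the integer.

The MRCA of Nyctereutes and Bufo is the node subtending (((Takifugu,Passer),Nyctereutes),((((Microtus,Urocyon),(Bombus,Bufo)),(Sinapis,Listeria),Anas),(Sorghum,Bacillus))).
From Nyctereutes up to that node: 2 branches. From Bufo up to the same node: 5 branches. Total: 2 + 5 = 7.

7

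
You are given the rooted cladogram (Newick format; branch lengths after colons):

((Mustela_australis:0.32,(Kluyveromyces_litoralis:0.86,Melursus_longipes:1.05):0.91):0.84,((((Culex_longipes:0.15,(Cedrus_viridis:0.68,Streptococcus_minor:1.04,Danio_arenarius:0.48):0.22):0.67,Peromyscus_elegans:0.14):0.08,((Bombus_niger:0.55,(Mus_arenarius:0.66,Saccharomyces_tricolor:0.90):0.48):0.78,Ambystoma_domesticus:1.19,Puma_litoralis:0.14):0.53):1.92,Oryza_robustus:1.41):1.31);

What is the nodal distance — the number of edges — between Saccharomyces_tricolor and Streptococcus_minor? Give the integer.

The MRCA of Saccharomyces_tricolor and Streptococcus_minor is the node subtending (((Culex_longipes,(Cedrus_viridis,Streptococcus_minor,Danio_arenarius)),Peromyscus_elegans),((Bombus_niger,(Mus_arenarius,Saccharomyces_tricolor)),Ambystoma_domesticus,Puma_litoralis)).
From Saccharomyces_tricolor up to that node: 4 branches. From Streptococcus_minor up to the same node: 4 branches. Total: 4 + 4 = 8.

8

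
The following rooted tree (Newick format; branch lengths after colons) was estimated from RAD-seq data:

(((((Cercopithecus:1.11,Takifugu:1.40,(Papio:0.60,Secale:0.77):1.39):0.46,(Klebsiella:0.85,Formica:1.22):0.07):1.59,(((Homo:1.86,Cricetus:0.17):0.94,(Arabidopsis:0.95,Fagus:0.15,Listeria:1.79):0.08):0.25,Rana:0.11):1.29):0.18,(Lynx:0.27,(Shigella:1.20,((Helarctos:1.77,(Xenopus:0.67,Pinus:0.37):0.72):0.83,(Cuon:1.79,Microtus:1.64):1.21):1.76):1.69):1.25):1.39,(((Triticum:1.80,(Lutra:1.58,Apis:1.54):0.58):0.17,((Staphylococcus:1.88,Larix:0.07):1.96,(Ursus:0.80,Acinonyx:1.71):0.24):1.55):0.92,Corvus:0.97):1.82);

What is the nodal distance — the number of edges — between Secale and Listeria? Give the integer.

8

The MRCA of Secale and Listeria is the node subtending (((Cercopithecus,Takifugu,(Papio,Secale)),(Klebsiella,Formica)),(((Homo,Cricetus),(Arabidopsis,Fagus,Listeria)),Rana)).
From Secale up to that node: 4 branches. From Listeria up to the same node: 4 branches. Total: 4 + 4 = 8.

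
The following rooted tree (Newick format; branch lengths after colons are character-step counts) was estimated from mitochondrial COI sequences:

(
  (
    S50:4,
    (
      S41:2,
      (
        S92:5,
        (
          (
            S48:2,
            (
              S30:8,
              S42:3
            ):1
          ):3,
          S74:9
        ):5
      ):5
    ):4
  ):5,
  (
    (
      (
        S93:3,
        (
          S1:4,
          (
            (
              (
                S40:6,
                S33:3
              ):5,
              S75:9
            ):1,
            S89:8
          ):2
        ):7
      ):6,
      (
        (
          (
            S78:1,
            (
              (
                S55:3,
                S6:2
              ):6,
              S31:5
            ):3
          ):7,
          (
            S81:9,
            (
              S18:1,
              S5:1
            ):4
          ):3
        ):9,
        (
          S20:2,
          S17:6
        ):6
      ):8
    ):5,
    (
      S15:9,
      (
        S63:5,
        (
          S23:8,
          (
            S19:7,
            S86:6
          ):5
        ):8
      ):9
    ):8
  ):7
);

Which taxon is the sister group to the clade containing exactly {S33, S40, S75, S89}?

S1

The clade containing exactly {S33, S40, S75, S89} attaches to the tree at the node subtending (S1,(((S40,S33),S75),S89)).
The other lineage descending from that same node — the sister group — is the single tip S1.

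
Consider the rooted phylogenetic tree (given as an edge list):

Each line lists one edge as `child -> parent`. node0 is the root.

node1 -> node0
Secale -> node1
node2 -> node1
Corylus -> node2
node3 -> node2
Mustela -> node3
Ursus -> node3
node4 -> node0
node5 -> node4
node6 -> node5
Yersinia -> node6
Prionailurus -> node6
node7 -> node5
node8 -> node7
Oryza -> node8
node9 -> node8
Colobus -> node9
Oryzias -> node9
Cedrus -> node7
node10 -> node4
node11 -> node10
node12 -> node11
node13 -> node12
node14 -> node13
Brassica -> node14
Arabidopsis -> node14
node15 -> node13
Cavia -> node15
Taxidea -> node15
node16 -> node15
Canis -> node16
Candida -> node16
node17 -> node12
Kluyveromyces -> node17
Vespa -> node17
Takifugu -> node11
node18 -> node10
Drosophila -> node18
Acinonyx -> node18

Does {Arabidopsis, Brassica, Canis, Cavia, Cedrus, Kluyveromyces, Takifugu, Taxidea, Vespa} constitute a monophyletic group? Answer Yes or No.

No

The MRCA of the listed taxa subtends (((Yersinia,Prionailurus),((Oryza,(Colobus,Oryzias)),Cedrus)),(((((Brassica,Arabidopsis),(Cavia,Taxidea,(Canis,Candida))),(Kluyveromyces,Vespa)),Takifugu),(Drosophila,Acinonyx))).
That clade also contains Acinonyx, Candida, Colobus, Drosophila, Oryza, Oryzias, Prionailurus, Yersinia, which are not in the proposed group, so the group is not monophyletic.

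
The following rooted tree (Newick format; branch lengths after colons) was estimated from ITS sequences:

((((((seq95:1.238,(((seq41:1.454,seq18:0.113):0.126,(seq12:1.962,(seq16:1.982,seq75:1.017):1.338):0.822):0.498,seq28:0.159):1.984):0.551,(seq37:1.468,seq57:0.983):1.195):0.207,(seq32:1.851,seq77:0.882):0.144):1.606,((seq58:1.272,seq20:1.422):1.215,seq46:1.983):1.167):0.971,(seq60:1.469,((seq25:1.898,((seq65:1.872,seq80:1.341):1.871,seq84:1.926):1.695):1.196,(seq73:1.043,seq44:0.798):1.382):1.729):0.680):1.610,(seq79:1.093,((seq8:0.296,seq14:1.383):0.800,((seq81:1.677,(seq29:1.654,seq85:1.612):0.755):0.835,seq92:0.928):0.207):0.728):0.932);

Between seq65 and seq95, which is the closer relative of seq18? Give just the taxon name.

seq95

The MRCA of seq18 and seq95 subtends (seq95,(((seq41,seq18),(seq12,(seq16,seq75))),seq28)) (7 taxa).
The MRCA of seq18 and seq65 subtends (((((seq95,(((seq41,seq18),(seq12,(seq16,seq75))),seq28)),(seq37,seq57)),(seq32,seq77)),((seq58,seq20),seq46)),(seq60,((seq25,((seq65,seq80),seq84)),(seq73,seq44)))) (21 taxa).
The first is nested inside the second, so seq18 shares a more recent common ancestor with seq95.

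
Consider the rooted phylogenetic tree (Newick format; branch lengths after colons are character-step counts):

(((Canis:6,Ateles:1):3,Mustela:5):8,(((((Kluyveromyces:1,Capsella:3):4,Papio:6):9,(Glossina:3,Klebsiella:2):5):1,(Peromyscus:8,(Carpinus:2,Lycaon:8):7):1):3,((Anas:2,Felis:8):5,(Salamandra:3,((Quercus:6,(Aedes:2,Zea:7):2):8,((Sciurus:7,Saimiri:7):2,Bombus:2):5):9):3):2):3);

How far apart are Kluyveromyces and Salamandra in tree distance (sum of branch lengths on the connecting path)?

The path runs Kluyveromyces → … → MRCA → … → Salamandra; the MRCA is the node subtending (((((Kluyveromyces,Capsella),Papio),(Glossina,Klebsiella)),(Peromyscus,(Carpinus,Lycaon))),((Anas,Felis),(Salamandra,((Quercus,(Aedes,Zea)),((Sciurus,Saimiri),Bombus))))).
Branch lengths along that path: 1 + 4 + 9 + 1 + 3 + 2 + 3 + 3 = 26.

26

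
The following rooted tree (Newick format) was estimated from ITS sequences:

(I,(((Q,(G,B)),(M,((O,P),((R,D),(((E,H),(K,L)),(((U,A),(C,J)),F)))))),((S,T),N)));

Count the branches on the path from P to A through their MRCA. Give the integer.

The MRCA of P and A is the node subtending ((O,P),((R,D),(((E,H),(K,L)),(((U,A),(C,J)),F)))).
From P up to that node: 2 branches. From A up to the same node: 6 branches. Total: 2 + 6 = 8.

8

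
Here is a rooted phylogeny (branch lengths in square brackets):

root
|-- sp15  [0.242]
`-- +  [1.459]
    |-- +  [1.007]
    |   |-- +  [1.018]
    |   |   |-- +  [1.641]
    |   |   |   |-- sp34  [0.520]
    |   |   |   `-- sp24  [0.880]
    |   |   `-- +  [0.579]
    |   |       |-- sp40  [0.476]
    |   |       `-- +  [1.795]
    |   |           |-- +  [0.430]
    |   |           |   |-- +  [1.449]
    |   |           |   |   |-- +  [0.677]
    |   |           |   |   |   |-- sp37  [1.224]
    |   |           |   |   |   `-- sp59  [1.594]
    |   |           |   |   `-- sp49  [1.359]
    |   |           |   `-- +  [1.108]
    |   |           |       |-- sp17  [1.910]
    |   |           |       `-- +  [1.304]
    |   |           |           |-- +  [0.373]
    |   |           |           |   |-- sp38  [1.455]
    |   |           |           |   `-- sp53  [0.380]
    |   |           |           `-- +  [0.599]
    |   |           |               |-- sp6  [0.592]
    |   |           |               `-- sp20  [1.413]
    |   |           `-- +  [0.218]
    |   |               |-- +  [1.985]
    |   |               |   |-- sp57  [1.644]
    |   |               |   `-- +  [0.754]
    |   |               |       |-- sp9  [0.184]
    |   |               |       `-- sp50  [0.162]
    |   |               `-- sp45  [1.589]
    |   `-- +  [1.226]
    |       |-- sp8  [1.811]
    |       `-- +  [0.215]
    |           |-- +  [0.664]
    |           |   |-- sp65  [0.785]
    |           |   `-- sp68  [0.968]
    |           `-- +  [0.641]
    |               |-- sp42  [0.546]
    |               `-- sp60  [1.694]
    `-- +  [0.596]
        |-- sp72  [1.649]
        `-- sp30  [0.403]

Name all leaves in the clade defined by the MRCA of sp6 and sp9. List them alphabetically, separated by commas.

Tracing sp6: it sits inside (sp6,sp20).
Tracing sp9: it sits inside (sp9,sp50).
The smallest clade enclosing both is ((((sp37,sp59),sp49),(sp17,((sp38,sp53),(sp6,sp20)))),((sp57,(sp9,sp50)),sp45)); the answer is its 12 terminal taxa in alphabetical order.

sp17, sp20, sp37, sp38, sp45, sp49, sp50, sp53, sp57, sp59, sp6, sp9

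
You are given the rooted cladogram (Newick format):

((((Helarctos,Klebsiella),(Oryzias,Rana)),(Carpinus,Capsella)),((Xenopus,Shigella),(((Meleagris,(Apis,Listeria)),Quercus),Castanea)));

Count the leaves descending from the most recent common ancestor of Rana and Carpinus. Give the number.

6

The MRCA of Rana and Carpinus is the node subtending (((Helarctos,Klebsiella),(Oryzias,Rana)),(Carpinus,Capsella)).
That clade contains 6 terminal taxa: Capsella, Carpinus, Helarctos, Klebsiella, Oryzias, Rana.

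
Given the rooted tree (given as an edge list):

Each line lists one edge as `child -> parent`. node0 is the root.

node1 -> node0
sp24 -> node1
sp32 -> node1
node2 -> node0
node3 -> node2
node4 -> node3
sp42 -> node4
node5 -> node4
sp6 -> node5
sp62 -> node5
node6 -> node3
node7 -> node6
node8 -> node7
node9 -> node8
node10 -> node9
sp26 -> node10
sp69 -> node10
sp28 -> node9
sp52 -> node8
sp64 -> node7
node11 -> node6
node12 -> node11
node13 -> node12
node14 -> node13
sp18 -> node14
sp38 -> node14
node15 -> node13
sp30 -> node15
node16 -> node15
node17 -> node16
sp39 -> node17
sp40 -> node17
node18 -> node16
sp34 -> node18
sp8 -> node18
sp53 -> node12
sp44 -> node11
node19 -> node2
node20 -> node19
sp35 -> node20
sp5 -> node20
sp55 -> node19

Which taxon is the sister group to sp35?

sp5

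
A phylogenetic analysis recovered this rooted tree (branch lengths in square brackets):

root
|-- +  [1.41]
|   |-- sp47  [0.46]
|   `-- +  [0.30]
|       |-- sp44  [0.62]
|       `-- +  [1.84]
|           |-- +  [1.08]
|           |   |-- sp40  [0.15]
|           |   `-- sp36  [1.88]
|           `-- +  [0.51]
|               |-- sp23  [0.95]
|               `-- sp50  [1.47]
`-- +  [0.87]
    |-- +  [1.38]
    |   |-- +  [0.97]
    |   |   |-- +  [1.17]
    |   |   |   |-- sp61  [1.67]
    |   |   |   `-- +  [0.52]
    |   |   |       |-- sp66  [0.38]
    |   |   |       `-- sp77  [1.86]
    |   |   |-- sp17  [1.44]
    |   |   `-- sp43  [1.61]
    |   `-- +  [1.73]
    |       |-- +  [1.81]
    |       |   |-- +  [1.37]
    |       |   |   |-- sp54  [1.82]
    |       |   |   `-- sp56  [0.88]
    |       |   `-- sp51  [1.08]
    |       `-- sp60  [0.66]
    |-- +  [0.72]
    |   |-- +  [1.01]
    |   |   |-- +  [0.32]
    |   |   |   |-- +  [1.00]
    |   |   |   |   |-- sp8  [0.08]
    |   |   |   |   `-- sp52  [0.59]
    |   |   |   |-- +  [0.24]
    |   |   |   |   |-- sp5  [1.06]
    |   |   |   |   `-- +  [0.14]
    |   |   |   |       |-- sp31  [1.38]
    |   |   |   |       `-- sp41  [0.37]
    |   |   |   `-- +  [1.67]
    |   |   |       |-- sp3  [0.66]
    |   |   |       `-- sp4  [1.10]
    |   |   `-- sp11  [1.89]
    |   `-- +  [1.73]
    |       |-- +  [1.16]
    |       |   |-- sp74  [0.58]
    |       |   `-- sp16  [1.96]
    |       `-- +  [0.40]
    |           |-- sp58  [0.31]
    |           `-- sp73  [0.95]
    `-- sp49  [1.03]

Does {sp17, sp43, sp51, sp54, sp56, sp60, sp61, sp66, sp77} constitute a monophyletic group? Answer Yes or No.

Yes

The most recent common ancestor of these taxa subtends (((sp61,(sp66,sp77)),sp17,sp43),(((sp54,sp56),sp51),sp60)).
That clade has exactly 9 tips — every listed taxon and nothing else — so the group is monophyletic.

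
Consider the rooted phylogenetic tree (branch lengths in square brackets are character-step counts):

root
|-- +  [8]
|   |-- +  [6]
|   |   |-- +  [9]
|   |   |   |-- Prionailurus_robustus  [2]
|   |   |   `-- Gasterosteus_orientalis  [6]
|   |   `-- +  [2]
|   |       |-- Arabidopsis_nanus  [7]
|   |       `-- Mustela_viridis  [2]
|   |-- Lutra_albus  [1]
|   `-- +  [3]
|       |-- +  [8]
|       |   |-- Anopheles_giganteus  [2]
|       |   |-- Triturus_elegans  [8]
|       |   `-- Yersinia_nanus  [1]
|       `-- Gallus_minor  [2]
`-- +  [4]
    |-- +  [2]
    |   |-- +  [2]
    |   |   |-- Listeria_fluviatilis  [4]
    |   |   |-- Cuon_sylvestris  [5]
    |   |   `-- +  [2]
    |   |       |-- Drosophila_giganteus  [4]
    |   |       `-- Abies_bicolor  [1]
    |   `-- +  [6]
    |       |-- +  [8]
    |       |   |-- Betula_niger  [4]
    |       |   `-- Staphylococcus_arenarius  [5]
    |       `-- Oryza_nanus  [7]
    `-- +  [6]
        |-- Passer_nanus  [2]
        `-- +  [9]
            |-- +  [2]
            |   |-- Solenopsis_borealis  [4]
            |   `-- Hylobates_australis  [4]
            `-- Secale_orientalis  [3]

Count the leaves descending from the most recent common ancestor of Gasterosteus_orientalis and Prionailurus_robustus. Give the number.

2

The MRCA of Gasterosteus_orientalis and Prionailurus_robustus is the node subtending (Prionailurus_robustus,Gasterosteus_orientalis).
That clade contains 2 terminal taxa: Gasterosteus_orientalis, Prionailurus_robustus.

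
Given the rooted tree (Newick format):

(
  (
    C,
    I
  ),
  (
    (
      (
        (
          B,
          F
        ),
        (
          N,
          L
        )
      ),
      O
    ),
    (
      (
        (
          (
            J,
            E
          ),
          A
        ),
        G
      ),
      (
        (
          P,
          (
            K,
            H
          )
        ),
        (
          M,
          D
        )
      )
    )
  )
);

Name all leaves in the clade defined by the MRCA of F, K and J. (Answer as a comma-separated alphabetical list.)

Tracing F: it sits inside (B,F).
Tracing K: it sits inside (K,H).
Tracing J: it sits inside (J,E).
The smallest clade enclosing all 3 is ((((B,F),(N,L)),O),((((J,E),A),G),((P,(K,H)),(M,D)))); the answer is its 14 terminal taxa in alphabetical order.

A, B, D, E, F, G, H, J, K, L, M, N, O, P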